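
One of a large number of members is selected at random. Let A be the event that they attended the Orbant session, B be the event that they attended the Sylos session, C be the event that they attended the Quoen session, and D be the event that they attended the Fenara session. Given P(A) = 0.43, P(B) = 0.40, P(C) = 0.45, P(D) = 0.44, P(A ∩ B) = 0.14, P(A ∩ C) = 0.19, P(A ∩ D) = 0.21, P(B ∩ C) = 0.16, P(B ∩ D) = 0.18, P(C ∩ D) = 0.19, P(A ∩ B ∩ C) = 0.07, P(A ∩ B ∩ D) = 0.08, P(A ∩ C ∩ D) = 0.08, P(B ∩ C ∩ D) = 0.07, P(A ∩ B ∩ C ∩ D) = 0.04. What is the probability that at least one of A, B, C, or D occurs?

0.91

P(A ∪ B ∪ C ∪ D) = 0.43 + 0.40 + 0.45 + 0.44 − 0.14 − 0.19 − 0.21 − 0.16 − 0.18 − 0.19 + 0.07 + 0.08 + 0.08 + 0.07 − 0.04 = 0.91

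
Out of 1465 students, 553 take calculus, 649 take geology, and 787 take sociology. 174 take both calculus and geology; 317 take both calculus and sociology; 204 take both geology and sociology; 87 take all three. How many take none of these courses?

84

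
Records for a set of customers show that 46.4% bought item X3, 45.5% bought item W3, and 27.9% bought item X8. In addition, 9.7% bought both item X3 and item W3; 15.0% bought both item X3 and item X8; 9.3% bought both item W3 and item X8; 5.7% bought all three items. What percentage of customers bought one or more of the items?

By inclusion–exclusion:
P(at least one) = 46.4 + 45.5 + 27.9 − 9.7 − 15.0 − 9.3 + 5.7 = 91.5%

91.5%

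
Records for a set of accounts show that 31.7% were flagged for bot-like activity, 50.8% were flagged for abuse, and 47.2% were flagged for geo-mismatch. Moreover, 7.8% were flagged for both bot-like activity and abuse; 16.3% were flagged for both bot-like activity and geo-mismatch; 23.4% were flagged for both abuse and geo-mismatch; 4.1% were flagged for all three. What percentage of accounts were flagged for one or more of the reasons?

86.3%

P(union) = 31.7 + 50.8 + 47.2 − 7.8 − 16.3 − 23.4 + 4.1 = 86.3%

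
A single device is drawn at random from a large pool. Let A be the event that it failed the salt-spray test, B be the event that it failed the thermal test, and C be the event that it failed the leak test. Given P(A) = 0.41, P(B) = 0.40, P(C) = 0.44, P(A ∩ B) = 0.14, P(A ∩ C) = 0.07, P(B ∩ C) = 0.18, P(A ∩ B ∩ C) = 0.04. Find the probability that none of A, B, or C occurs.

P(A ∪ B ∪ C) = 0.41 + 0.40 + 0.44 − 0.14 − 0.07 − 0.18 + 0.04 = 0.90
P(none) = 1 − 0.90 = 0.10

0.10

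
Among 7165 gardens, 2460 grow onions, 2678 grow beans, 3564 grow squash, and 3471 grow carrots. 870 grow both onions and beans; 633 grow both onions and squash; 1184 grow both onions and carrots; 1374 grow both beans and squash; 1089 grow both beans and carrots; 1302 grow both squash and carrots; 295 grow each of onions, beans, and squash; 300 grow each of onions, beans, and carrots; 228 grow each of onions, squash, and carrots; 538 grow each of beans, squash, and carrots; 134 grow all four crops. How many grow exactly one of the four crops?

2816

By inclusion–exclusion (exactly-one form):
N(exactly one) = 2460 + 2678 + 3564 + 3471 − 2·870 − 2·633 − 2·1184 − 2·1374 − 2·1089 − 2·1302 + 3·295 + 3·300 + 3·228 + 3·538 − 4·134 = 2816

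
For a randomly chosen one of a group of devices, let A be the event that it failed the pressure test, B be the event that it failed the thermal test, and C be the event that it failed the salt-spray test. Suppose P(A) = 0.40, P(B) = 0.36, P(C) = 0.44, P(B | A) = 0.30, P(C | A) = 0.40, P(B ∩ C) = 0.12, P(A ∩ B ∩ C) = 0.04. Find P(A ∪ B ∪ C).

0.84

P(A ∩ B) = P(A)·P(B|A) = 0.40 × 0.30 = 0.12
P(A ∩ C) = P(A)·P(C|A) = 0.40 × 0.40 = 0.16
By inclusion-exclusion,
P(A ∪ B ∪ C) = 0.40 + 0.36 + 0.44 − 0.12 − 0.16 − 0.12 + 0.04 = 0.84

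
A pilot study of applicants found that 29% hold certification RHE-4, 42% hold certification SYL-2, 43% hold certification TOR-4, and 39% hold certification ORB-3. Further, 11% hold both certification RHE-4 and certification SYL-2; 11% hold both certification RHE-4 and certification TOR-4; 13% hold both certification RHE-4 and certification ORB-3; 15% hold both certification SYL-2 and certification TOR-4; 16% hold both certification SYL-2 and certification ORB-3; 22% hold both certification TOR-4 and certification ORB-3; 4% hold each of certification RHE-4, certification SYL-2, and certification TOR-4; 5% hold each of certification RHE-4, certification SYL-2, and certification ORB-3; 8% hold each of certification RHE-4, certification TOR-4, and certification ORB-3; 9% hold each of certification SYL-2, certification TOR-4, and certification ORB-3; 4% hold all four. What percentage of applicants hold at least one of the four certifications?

Inclusion–exclusion gives
P(union) = 29 + 42 + 43 + 39 − 11 − 11 − 13 − 15 − 16 − 22 + 4 + 5 + 8 + 9 − 4 = 87%

87%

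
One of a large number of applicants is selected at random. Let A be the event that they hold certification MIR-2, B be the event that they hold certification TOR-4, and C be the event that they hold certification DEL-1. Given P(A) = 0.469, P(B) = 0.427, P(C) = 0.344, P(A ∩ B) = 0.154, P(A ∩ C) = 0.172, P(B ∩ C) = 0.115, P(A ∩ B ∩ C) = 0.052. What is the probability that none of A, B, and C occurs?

0.149

Apply inclusion-exclusion:
P(A ∪ B ∪ C) = 0.469 + 0.427 + 0.344 − 0.154 − 0.172 − 0.115 + 0.052 = 0.851
P(none) = 1 − 0.851 = 0.149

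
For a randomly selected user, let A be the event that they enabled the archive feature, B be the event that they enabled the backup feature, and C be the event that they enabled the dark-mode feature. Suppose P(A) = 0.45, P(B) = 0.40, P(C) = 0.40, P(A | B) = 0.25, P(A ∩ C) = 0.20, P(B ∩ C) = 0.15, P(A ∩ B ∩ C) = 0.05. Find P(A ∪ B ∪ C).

0.85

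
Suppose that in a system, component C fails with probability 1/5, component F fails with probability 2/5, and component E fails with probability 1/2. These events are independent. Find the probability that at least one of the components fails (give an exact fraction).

Since the events are independent, P(none) is the product of the individual non-occurrence probabilities.
P(none) = (1 − 1/5) × (1 − 2/5) × (1 − 1/2) = 4/5 × 3/5 × 1/2 = 6/25
P(at least one) = 1 − 6/25 = 19/25

19/25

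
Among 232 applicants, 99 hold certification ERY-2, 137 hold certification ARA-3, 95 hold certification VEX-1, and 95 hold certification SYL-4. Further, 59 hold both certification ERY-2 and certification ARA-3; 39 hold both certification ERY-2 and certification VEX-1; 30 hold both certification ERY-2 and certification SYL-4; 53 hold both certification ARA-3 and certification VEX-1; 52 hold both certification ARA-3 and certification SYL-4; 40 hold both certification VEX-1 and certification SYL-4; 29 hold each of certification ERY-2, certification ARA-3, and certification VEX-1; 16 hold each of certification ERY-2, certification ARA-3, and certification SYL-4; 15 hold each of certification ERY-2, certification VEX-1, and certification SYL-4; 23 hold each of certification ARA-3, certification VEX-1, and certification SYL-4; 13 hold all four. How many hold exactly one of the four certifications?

77

|exactly one| = 99 + 137 + 95 + 95 − 2·59 − 2·39 − 2·30 − 2·53 − 2·52 − 2·40 + 3·29 + 3·16 + 3·15 + 3·23 − 4·13 = 77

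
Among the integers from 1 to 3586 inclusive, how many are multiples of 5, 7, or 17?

1271

floor(3586/5) + floor(3586/7) + floor(3586/17) − floor(3586/35) − floor(3586/85) − floor(3586/119) + floor(3586/595) = 717 + 512 + 210 − 102 − 42 − 30 + 6 = 1271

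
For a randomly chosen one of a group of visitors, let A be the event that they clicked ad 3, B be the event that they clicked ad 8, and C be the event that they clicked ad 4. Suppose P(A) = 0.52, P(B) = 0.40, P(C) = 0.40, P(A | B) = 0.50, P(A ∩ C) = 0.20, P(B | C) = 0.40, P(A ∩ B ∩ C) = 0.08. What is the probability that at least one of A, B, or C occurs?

P(A ∩ B) = P(B)·P(A|B) = 0.40 × 0.50 = 0.20
P(B ∩ C) = P(C)·P(B|C) = 0.40 × 0.40 = 0.16
Using inclusion–exclusion:
P(A ∪ B ∪ C) = 0.52 + 0.40 + 0.40 − 0.20 − 0.20 − 0.16 + 0.08 = 0.84

0.84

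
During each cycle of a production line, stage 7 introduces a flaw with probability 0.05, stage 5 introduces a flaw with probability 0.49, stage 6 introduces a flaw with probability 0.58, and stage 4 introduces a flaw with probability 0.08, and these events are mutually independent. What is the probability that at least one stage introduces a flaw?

P(none) = (1 − 0.05) × (1 − 0.49) × (1 − 0.58) × (1 − 0.08) = 0.95 × 0.51 × 0.42 × 0.92 = 0.1872108
P(at least one) = 1 − 0.1872108 = 0.8127892

0.8127892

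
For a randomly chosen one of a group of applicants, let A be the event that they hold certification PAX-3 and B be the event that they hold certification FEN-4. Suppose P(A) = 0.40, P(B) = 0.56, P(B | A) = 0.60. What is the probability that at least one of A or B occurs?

P(A ∩ B) = P(A)·P(B|A) = 0.40 × 0.60 = 0.24
Using inclusion–exclusion:
P(A ∪ B) = 0.40 + 0.56 − 0.24 = 0.72

0.72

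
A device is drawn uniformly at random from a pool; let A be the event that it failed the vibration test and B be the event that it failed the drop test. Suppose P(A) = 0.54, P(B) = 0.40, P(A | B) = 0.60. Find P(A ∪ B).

P(A ∩ B) = P(B)·P(A|B) = 0.40 × 0.60 = 0.24
P(A ∪ B) = 0.54 + 0.40 − 0.24 = 0.70

0.70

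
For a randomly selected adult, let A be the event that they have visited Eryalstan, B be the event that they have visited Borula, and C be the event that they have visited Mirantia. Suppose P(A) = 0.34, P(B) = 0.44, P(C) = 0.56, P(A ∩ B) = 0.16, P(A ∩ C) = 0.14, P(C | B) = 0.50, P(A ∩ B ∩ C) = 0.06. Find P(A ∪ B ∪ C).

P(B ∩ C) = P(B)·P(C|B) = 0.44 × 0.50 = 0.22
Using inclusion–exclusion:
P(A ∪ B ∪ C) = 0.34 + 0.44 + 0.56 − 0.16 − 0.14 − 0.22 + 0.06 = 0.88

0.88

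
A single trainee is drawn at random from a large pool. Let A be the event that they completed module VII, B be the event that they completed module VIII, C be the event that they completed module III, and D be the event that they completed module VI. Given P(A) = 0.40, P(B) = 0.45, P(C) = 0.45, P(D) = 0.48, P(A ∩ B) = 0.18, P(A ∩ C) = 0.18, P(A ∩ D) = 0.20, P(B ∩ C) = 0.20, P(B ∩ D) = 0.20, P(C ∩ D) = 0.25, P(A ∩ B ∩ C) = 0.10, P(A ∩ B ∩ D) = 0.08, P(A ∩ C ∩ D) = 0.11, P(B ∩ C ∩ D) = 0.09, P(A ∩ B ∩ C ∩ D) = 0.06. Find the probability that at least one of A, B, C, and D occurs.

0.89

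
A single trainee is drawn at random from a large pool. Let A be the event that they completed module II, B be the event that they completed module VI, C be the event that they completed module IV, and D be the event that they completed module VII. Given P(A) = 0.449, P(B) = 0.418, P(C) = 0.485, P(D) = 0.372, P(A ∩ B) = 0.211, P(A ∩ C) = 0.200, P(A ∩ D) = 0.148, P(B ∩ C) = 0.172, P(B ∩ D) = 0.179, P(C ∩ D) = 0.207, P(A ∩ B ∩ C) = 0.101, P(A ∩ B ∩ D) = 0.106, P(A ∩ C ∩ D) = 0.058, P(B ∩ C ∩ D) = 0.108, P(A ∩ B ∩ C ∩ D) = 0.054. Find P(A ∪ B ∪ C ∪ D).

Using inclusion–exclusion:
P(A ∪ B ∪ C ∪ D) = 0.449 + 0.418 + 0.485 + 0.372 − 0.211 − 0.200 − 0.148 − 0.172 − 0.179 − 0.207 + 0.101 + 0.106 + 0.058 + 0.108 − 0.054 = 0.926

0.926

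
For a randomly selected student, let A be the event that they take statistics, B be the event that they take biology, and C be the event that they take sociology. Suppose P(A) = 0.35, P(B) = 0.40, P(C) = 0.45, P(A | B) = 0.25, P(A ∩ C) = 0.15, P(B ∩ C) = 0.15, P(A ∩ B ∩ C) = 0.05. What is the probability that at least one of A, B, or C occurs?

P(A ∩ B) = P(B)·P(A|B) = 0.40 × 0.25 = 0.10
Apply inclusion-exclusion:
P(A ∪ B ∪ C) = 0.35 + 0.40 + 0.45 − 0.10 − 0.15 − 0.15 + 0.05 = 0.85

0.85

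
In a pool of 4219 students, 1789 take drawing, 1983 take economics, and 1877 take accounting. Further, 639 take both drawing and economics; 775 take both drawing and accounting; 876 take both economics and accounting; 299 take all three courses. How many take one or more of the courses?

3658

N(≥1) = 1789 + 1983 + 1877 − 639 − 775 − 876 + 299 = 3658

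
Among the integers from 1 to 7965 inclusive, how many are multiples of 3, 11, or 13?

3509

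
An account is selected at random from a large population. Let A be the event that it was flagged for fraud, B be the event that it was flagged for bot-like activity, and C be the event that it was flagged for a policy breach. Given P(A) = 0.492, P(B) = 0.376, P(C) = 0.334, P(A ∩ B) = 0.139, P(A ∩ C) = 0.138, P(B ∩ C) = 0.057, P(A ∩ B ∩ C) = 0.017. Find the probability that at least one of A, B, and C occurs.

0.885

P(A ∪ B ∪ C) = 0.492 + 0.376 + 0.334 − 0.139 − 0.138 − 0.057 + 0.017 = 0.885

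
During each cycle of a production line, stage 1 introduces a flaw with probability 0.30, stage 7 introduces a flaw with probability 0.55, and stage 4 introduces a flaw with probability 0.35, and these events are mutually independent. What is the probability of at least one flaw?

Since the events are independent, P(none) is the product of the individual non-occurrence probabilities.
P(none) = (1 − 0.30) × (1 − 0.55) × (1 − 0.35) = 0.70 × 0.45 × 0.65 = 0.20475
P(at least one) = 1 − 0.20475 = 0.79525

0.79525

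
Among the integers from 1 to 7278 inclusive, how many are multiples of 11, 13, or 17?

Inclusion–exclusion gives
661 + 559 + 428 − 50 − 38 − 32 + 2 = 1530

1530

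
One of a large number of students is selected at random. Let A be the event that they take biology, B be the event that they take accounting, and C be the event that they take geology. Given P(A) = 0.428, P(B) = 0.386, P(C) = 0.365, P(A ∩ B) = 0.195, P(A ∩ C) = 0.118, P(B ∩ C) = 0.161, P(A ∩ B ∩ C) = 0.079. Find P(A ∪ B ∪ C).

0.784

By inclusion–exclusion:
P(A ∪ B ∪ C) = 0.428 + 0.386 + 0.365 − 0.195 − 0.118 − 0.161 + 0.079 = 0.784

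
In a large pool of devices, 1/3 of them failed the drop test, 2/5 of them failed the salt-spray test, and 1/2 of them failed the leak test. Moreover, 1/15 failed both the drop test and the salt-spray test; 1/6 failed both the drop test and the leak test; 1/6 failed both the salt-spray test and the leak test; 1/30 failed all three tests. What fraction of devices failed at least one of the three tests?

By inclusion–exclusion:
P(union) = 1/3 + 2/5 + 1/2 − 1/15 − 1/6 − 1/6 + 1/30 = 13/15

13/15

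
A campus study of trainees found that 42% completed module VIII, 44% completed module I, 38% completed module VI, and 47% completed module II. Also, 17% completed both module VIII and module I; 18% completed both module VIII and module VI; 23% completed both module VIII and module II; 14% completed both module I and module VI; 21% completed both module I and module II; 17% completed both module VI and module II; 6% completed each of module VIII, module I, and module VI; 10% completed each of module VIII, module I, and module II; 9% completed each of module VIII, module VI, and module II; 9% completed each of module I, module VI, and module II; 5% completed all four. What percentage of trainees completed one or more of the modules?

P(≥1) = 42 + 44 + 38 + 47 − 17 − 18 − 23 − 14 − 21 − 17 + 6 + 10 + 9 + 9 − 5 = 90%

90%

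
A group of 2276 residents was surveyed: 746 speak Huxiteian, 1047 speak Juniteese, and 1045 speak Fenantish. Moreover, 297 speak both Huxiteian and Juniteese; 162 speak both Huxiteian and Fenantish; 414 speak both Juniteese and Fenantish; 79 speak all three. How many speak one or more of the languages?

2044

|union| = 746 + 1047 + 1045 − 297 − 162 − 414 + 79 = 2044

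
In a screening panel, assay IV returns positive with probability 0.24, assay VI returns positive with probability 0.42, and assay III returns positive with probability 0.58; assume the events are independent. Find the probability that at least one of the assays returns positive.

Since the events are independent, P(none) is the product of the individual non-occurrence probabilities.
P(none) = (1 − 0.24) × (1 − 0.42) × (1 − 0.58) = 0.76 × 0.58 × 0.42 = 0.185136
P(at least one) = 1 − 0.185136 = 0.814864

0.814864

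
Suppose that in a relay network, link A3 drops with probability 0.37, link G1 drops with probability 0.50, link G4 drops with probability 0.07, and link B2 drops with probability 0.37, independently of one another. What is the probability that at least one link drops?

0.8154415

P(none) = (1 − 0.37) × (1 − 0.50) × (1 − 0.07) × (1 − 0.37) = 0.63 × 0.50 × 0.93 × 0.63 = 0.1845585
P(at least one) = 1 − 0.1845585 = 0.8154415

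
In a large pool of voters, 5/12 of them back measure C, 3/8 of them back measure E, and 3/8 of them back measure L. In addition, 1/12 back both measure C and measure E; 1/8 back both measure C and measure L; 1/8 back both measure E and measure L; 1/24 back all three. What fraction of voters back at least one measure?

7/8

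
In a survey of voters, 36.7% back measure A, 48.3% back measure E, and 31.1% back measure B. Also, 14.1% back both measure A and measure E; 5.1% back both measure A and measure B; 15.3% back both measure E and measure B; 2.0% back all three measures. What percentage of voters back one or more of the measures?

83.6%

Apply inclusion-exclusion:
P(≥1) = 36.7 + 48.3 + 31.1 − 14.1 − 5.1 − 15.3 + 2.0 = 83.6%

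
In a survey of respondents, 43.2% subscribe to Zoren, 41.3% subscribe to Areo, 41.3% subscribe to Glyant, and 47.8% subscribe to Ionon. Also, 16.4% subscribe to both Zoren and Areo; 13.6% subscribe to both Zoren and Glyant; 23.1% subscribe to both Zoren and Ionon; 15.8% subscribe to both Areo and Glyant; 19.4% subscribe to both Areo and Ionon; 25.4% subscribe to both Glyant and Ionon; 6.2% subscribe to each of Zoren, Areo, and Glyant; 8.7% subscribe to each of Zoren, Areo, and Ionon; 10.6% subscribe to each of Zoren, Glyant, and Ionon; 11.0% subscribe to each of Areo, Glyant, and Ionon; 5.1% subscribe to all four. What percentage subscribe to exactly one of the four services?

35.3%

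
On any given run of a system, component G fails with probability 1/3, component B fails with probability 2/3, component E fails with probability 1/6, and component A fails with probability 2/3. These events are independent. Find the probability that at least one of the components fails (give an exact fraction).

76/81

P(none) = (1 − 1/3) × (1 − 2/3) × (1 − 1/6) × (1 − 2/3) = 2/3 × 1/3 × 5/6 × 1/3 = 5/81
P(at least one) = 1 − 5/81 = 76/81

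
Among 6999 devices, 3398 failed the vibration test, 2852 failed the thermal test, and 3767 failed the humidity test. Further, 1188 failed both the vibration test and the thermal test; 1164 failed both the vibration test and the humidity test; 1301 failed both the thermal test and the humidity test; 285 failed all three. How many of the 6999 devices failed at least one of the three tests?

N(≥1) = 3398 + 2852 + 3767 − 1188 − 1164 − 1301 + 285 = 6649

6649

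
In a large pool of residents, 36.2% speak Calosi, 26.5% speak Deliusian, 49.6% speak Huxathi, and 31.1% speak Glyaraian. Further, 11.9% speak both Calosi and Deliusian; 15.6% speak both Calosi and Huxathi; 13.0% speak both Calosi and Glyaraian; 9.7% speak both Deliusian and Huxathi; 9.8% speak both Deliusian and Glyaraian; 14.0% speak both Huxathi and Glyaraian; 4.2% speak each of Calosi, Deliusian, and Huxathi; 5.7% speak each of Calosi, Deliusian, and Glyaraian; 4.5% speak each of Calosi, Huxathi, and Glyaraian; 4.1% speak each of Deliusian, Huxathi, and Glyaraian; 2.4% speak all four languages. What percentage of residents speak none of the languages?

14.5%

Apply inclusion-exclusion:
P(≥1) = 36.2 + 26.5 + 49.6 + 31.1 − 11.9 − 15.6 − 13.0 − 9.7 − 9.8 − 14.0 + 4.2 + 5.7 + 4.5 + 4.1 − 2.4 = 85.5%
P(none) = 100% − 85.5% = 14.5%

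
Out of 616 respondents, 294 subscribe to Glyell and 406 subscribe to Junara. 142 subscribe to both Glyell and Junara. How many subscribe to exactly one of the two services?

Using the inclusion–exclusion count for exactly one event:
N(exactly one) = 294 + 406 − 2·142 = 416

416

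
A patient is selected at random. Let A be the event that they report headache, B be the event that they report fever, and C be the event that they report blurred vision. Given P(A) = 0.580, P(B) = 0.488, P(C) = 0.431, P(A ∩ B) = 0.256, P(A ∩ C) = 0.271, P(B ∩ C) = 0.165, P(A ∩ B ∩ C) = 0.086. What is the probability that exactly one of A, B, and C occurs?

0.373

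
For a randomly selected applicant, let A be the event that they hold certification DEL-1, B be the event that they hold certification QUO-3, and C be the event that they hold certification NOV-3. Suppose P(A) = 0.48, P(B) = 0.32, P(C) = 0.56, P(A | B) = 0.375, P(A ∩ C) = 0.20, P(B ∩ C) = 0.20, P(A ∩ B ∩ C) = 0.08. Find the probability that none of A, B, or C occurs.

P(A ∩ B) = P(B)·P(A|B) = 0.32 × 0.375 = 0.12
Using inclusion–exclusion:
P(A ∪ B ∪ C) = 0.48 + 0.32 + 0.56 − 0.12 − 0.20 − 0.20 + 0.08 = 0.92
P(none) = 1 − 0.92 = 0.08

0.08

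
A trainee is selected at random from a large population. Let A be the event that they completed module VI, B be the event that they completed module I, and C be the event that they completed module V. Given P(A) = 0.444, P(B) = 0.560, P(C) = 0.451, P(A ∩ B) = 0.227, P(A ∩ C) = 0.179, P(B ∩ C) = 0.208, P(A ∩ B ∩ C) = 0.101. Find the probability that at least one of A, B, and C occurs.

P(A ∪ B ∪ C) = 0.444 + 0.560 + 0.451 − 0.227 − 0.179 − 0.208 + 0.101 = 0.942

0.942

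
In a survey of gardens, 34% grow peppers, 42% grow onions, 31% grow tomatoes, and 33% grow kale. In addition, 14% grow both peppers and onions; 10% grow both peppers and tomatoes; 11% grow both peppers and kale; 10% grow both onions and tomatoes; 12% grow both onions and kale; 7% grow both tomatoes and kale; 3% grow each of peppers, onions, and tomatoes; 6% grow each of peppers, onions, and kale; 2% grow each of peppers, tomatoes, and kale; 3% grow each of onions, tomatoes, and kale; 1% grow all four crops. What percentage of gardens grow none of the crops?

11%

Inclusion–exclusion gives
P(≥1) = 34 + 42 + 31 + 33 − 14 − 10 − 11 − 10 − 12 − 7 + 3 + 6 + 2 + 3 − 1 = 89%
P(none) = 100% − 89% = 11%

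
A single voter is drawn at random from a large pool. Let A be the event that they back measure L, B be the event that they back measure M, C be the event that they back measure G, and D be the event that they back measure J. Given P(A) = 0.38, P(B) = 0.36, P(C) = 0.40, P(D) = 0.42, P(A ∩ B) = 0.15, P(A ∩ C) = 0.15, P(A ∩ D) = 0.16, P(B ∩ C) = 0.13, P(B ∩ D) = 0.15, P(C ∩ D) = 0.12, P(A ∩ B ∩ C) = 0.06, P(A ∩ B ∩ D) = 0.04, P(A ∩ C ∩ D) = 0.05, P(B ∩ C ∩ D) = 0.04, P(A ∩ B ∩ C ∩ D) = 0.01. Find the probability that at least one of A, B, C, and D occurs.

0.88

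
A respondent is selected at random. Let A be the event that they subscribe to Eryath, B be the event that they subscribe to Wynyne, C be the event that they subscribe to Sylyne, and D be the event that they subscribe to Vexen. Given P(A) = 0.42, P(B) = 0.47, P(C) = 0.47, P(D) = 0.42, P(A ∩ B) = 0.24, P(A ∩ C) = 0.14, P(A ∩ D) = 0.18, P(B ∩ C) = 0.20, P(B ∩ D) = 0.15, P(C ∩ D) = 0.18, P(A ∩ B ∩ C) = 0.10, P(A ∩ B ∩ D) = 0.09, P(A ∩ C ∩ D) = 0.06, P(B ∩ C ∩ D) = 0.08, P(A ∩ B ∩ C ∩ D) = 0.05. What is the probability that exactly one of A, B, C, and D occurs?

0.39

Using the inclusion–exclusion count for exactly one event:
P(exactly one) = 0.42 + 0.47 + 0.47 + 0.42 − 2·0.24 − 2·0.14 − 2·0.18 − 2·0.20 − 2·0.15 − 2·0.18 + 3·0.10 + 3·0.09 + 3·0.06 + 3·0.08 − 4·0.05 = 0.39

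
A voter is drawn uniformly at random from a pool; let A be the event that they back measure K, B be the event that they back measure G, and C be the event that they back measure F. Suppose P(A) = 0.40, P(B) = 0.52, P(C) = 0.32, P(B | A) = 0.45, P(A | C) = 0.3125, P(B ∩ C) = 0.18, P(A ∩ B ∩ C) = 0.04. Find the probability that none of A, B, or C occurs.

P(A ∩ B) = P(A)·P(B|A) = 0.40 × 0.45 = 0.18
P(A ∩ C) = P(C)·P(A|C) = 0.32 × 0.3125 = 0.10
P(A ∪ B ∪ C) = 0.40 + 0.52 + 0.32 − 0.18 − 0.10 − 0.18 + 0.04 = 0.82
P(none) = 1 − 0.82 = 0.18

0.18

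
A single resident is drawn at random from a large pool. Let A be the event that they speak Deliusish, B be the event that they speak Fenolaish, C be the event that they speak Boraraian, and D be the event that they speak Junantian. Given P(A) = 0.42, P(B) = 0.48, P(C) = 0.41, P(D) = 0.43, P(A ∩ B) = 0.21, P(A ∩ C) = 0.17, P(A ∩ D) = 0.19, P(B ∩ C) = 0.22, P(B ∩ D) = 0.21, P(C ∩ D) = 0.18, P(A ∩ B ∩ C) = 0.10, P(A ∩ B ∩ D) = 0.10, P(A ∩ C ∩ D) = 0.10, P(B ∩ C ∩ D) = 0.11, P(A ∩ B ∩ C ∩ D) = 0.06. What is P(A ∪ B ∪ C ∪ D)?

Using inclusion–exclusion:
P(A ∪ B ∪ C ∪ D) = 0.42 + 0.48 + 0.41 + 0.43 − 0.21 − 0.17 − 0.19 − 0.22 − 0.21 − 0.18 + 0.10 + 0.10 + 0.10 + 0.11 − 0.06 = 0.91

0.91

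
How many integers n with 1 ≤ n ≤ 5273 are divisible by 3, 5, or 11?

2716

⌊5273/3⌋ + ⌊5273/5⌋ + ⌊5273/11⌋ − ⌊5273/15⌋ − ⌊5273/33⌋ − ⌊5273/55⌋ + ⌊5273/165⌋ = 1757 + 1054 + 479 − 351 − 159 − 95 + 31 = 2716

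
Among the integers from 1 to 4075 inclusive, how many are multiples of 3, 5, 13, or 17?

Using inclusion–exclusion:
floor(4075/3) + floor(4075/5) + floor(4075/13) + floor(4075/17) − floor(4075/15) − floor(4075/39) − floor(4075/51) − floor(4075/65) − floor(4075/85) − floor(4075/221) + floor(4075/195) + floor(4075/255) + floor(4075/663) + floor(4075/1105) − floor(4075/3315) = 1358 + 815 + 313 + 239 − 271 − 104 − 79 − 62 − 47 − 18 + 20 + 15 + 6 + 3 − 1 = 2187

2187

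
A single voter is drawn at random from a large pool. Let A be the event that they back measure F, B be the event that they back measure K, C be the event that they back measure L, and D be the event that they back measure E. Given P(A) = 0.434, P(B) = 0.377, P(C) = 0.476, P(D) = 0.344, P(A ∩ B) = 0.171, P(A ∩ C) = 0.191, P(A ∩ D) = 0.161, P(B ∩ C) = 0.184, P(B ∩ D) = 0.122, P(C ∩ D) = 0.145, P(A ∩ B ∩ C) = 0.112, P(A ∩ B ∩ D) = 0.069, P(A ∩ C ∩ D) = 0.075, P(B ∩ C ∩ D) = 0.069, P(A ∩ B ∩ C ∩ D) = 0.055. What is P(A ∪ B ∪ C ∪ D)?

0.927

Using inclusion–exclusion:
P(A ∪ B ∪ C ∪ D) = 0.434 + 0.377 + 0.476 + 0.344 − 0.171 − 0.191 − 0.161 − 0.184 − 0.122 − 0.145 + 0.112 + 0.069 + 0.075 + 0.069 − 0.055 = 0.927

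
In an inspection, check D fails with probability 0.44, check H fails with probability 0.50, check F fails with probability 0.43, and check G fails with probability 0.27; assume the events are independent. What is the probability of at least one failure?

0.883492

Since the events are independent, P(none) is the product of the individual non-occurrence probabilities.
P(none) = (1 − 0.44) × (1 − 0.50) × (1 − 0.43) × (1 − 0.27) = 0.56 × 0.50 × 0.57 × 0.73 = 0.116508
P(at least one) = 1 − 0.116508 = 0.883492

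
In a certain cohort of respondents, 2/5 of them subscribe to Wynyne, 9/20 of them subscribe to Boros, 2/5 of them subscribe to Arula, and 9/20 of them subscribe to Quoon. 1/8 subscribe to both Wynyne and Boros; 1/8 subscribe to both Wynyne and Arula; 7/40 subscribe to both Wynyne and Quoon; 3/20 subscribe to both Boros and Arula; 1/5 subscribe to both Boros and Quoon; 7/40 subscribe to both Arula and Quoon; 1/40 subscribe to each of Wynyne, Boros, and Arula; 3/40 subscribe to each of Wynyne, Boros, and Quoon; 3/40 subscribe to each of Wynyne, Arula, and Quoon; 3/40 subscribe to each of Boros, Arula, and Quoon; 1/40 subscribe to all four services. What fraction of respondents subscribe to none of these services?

1/40

By inclusion-exclusion,
P(at least one) = 2/5 + 9/20 + 2/5 + 9/20 − 1/8 − 1/8 − 7/40 − 3/20 − 1/5 − 7/40 + 1/40 + 3/40 + 3/40 + 3/40 − 1/40 = 39/40
P(none) = 1 − 39/40 = 1/40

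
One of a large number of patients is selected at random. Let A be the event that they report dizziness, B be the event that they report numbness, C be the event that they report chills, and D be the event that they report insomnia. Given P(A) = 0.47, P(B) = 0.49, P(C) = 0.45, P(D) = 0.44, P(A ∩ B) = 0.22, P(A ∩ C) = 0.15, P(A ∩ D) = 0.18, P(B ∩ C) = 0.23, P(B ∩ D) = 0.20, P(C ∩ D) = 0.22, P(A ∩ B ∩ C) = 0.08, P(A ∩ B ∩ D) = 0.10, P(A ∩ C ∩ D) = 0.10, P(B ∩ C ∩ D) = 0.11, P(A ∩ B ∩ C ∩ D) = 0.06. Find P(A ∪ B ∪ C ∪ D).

P(A ∪ B ∪ C ∪ D) = 0.47 + 0.49 + 0.45 + 0.44 − 0.22 − 0.15 − 0.18 − 0.23 − 0.20 − 0.22 + 0.08 + 0.10 + 0.10 + 0.11 − 0.06 = 0.98

0.98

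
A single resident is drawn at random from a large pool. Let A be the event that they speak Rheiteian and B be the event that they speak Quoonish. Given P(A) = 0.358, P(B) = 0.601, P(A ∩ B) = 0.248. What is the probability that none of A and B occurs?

0.289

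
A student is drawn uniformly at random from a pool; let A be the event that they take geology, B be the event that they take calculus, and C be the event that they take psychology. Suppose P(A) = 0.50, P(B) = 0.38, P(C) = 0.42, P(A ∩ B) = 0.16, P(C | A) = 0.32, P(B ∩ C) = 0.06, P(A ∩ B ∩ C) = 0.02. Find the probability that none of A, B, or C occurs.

P(A ∩ C) = P(A)·P(C|A) = 0.50 × 0.32 = 0.16
P(A ∪ B ∪ C) = 0.50 + 0.38 + 0.42 − 0.16 − 0.16 − 0.06 + 0.02 = 0.94
P(none) = 1 − 0.94 = 0.06

0.06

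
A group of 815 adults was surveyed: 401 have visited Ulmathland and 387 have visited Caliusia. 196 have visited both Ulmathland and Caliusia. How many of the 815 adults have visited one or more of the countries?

Apply inclusion-exclusion:
N(≥1) = 401 + 387 − 196 = 592

592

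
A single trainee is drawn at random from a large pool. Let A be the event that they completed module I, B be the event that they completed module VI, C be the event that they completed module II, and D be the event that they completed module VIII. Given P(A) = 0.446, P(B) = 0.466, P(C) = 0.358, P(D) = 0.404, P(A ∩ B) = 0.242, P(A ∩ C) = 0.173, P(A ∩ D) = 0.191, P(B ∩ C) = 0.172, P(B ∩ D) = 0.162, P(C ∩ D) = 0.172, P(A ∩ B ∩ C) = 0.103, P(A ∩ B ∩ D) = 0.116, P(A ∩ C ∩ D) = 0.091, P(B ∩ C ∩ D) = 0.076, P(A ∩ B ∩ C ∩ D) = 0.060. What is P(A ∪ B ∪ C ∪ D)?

0.888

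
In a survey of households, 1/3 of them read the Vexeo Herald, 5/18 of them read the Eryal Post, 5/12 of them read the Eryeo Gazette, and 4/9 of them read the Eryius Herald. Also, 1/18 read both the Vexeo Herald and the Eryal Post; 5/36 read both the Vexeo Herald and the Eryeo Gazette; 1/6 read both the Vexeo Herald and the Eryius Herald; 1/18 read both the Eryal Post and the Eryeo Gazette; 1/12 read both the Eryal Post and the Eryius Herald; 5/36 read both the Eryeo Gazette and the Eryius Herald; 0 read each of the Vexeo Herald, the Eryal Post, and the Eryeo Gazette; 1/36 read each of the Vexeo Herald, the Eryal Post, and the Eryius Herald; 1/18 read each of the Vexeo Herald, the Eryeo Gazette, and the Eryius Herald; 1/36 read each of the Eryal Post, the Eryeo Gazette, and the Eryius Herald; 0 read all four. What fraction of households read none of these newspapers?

By inclusion-exclusion,
P(≥1) = 1/3 + 5/18 + 5/12 + 4/9 − 1/18 − 5/36 − 1/6 − 1/18 − 1/12 − 5/36 + 0 + 1/36 + 1/18 + 1/36 − 0 = 17/18
P(none) = 1 − 17/18 = 1/18

1/18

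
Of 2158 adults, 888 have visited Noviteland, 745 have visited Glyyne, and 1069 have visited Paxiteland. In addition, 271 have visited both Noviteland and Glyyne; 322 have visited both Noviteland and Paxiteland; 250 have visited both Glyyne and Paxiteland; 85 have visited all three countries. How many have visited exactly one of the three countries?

By inclusion–exclusion (exactly-one form):
N(exactly one) = 888 + 745 + 1069 − 2·271 − 2·322 − 2·250 + 3·85 = 1271

1271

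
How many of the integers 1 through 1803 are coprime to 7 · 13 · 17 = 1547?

1343

By inclusion-exclusion,
⌊1803/7⌋ + ⌊1803/13⌋ + ⌊1803/17⌋ − ⌊1803/91⌋ − ⌊1803/119⌋ − ⌊1803/221⌋ + ⌊1803/1547⌋ = 257 + 138 + 106 − 19 − 15 − 8 + 1 = 460
1803 − 460 = 1343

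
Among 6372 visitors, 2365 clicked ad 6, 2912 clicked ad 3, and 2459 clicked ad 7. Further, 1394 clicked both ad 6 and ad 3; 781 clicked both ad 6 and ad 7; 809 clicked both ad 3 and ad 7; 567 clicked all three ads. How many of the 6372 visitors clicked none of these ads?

|at least one| = 2365 + 2912 + 2459 − 1394 − 781 − 809 + 567 = 5319
None: 6372 − 5319 = 1053

1053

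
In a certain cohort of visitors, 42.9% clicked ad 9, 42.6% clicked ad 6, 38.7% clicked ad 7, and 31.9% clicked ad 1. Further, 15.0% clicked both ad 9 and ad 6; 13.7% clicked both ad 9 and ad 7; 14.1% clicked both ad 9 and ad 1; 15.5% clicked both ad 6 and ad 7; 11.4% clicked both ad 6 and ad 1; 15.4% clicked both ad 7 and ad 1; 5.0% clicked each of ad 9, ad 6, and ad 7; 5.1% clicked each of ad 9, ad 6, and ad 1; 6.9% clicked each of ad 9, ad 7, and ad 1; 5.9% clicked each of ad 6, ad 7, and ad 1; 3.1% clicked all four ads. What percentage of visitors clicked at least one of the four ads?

90.8%

P(at least one) = 42.9 + 42.6 + 38.7 + 31.9 − 15.0 − 13.7 − 14.1 − 15.5 − 11.4 − 15.4 + 5.0 + 5.1 + 6.9 + 5.9 − 3.1 = 90.8%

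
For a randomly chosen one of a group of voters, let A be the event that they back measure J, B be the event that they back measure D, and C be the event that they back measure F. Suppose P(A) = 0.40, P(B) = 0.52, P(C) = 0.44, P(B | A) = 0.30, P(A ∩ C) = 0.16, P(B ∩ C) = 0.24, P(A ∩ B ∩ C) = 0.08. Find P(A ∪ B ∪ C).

P(A ∩ B) = P(A)·P(B|A) = 0.40 × 0.30 = 0.12
P(A ∪ B ∪ C) = 0.40 + 0.52 + 0.44 − 0.12 − 0.16 − 0.24 + 0.08 = 0.92

0.92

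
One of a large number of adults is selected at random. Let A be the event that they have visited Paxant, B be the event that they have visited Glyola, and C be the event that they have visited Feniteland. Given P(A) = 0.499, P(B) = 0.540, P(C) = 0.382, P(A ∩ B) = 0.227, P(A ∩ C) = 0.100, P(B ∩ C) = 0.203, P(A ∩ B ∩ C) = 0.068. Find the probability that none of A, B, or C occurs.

0.041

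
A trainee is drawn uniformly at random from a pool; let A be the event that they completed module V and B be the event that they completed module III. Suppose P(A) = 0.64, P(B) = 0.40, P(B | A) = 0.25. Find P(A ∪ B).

P(A ∩ B) = P(A)·P(B|A) = 0.64 × 0.25 = 0.16
By inclusion-exclusion,
P(A ∪ B) = 0.64 + 0.40 − 0.16 = 0.88

0.88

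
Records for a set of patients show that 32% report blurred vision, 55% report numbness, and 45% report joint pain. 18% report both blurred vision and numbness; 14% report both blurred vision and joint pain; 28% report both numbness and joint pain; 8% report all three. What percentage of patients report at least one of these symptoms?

80%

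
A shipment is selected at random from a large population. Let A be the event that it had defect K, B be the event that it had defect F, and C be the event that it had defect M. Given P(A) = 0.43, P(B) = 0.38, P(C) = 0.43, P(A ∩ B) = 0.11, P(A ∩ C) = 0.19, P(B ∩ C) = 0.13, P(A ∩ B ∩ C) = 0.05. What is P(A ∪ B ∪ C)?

0.86

P(A ∪ B ∪ C) = 0.43 + 0.38 + 0.43 − 0.11 − 0.19 − 0.13 + 0.05 = 0.86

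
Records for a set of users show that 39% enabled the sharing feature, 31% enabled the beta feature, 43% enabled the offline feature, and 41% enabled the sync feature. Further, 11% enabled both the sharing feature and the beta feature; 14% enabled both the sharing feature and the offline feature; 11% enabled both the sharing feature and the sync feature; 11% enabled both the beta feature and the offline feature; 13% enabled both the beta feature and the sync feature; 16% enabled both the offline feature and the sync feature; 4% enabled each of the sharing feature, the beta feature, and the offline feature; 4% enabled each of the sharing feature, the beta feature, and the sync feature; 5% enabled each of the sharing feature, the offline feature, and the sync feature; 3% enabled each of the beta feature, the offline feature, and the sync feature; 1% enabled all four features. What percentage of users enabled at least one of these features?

By inclusion-exclusion,
P(≥1) = 39 + 31 + 43 + 41 − 11 − 14 − 11 − 11 − 13 − 16 + 4 + 4 + 5 + 3 − 1 = 93%

93%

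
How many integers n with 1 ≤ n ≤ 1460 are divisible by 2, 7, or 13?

882

Apply inclusion-exclusion:
730 + 208 + 112 − 104 − 56 − 16 + 8 = 882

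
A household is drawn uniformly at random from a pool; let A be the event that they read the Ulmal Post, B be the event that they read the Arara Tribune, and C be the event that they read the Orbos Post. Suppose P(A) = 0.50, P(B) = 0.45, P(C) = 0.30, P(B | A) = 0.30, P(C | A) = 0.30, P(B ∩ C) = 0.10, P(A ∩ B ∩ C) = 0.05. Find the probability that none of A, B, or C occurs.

0.10

P(A ∩ B) = P(A)·P(B|A) = 0.50 × 0.30 = 0.15
P(A ∩ C) = P(A)·P(C|A) = 0.50 × 0.30 = 0.15
By inclusion-exclusion,
P(A ∪ B ∪ C) = 0.50 + 0.45 + 0.30 − 0.15 − 0.15 − 0.10 + 0.05 = 0.90
P(none) = 1 − 0.90 = 0.10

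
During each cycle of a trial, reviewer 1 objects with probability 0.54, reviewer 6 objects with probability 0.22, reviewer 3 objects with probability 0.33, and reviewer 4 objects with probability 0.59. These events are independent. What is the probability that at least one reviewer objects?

P(none) = (1 − 0.54) × (1 − 0.22) × (1 − 0.33) × (1 − 0.59) = 0.46 × 0.78 × 0.67 × 0.41 = 0.09856236
P(at least one) = 1 − 0.09856236 = 0.90143764

0.90143764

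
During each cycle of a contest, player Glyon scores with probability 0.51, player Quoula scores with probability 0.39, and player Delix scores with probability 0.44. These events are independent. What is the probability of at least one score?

0.832616

Independence gives P(none) = ∏(1 − pᵢ).
P(none) = (1 − 0.51) × (1 − 0.39) × (1 − 0.44) = 0.49 × 0.61 × 0.56 = 0.167384
P(at least one) = 1 − 0.167384 = 0.832616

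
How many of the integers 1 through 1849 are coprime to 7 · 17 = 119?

1492

By inclusion–exclusion:
floor(1849/7) + floor(1849/17) − floor(1849/119) = 264 + 108 − 15 = 357
1849 − 357 = 1492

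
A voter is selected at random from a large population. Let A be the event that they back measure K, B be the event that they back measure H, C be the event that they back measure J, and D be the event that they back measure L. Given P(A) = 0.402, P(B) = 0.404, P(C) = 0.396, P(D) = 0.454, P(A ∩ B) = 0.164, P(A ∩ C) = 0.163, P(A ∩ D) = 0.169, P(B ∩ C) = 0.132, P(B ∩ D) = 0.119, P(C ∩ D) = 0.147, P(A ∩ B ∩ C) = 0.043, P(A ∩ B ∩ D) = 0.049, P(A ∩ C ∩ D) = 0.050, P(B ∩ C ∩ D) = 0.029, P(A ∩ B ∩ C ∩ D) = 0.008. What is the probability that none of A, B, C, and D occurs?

Using inclusion–exclusion:
P(A ∪ B ∪ C ∪ D) = 0.402 + 0.404 + 0.396 + 0.454 − 0.164 − 0.163 − 0.169 − 0.132 − 0.119 − 0.147 + 0.043 + 0.049 + 0.050 + 0.029 − 0.008 = 0.925
P(none) = 1 − 0.925 = 0.075

0.075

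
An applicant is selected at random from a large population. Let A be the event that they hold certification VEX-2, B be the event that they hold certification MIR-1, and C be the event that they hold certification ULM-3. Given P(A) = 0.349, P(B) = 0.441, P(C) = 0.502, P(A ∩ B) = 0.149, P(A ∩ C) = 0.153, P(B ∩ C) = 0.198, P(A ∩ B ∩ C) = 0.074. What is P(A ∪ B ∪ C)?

0.866

Inclusion–exclusion gives
P(A ∪ B ∪ C) = 0.349 + 0.441 + 0.502 − 0.149 − 0.153 − 0.198 + 0.074 = 0.866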